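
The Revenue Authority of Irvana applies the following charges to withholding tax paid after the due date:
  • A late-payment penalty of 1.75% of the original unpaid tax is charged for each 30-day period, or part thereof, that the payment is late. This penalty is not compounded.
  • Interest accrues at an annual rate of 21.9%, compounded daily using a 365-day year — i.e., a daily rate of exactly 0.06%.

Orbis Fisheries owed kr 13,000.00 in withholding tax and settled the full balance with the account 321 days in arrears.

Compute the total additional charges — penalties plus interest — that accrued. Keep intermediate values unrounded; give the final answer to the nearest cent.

Penalty periods: ⌈321/30⌉ = 11; penalty = 11 × 1.75% × kr 13,000.00 = kr 2,502.50
Interest: kr 13,000.00 × ((1 + 0.0006)^321 − 1) = kr 13,000.00 × 0.21232772… = kr 2,760.2603…
Penalties + interest = kr 2,502.5000 + kr 2,760.2603… = kr 5,262.76

kr 5,262.76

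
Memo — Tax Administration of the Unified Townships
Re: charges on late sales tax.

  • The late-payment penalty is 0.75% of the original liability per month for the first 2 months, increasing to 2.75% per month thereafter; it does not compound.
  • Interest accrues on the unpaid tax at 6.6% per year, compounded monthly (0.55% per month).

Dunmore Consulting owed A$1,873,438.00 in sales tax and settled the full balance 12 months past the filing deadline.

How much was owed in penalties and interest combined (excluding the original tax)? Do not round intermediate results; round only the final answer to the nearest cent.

A$670,753.68

Penalty, months 1–2: 2 × 0.75% × A$1,873,438.00 = A$28,101.57
Penalty, months 3–12: 10 × 2.75% × A$1,873,438.00 = A$515,195.45
Interest: A$1,873,438.00 × ((1 + 0.0055)^12 − 1) = A$1,873,438.00 × 0.0680336… = A$127,456.6556…
Penalties + interest = A$543,297.0200 + A$127,456.6556… = A$670,753.68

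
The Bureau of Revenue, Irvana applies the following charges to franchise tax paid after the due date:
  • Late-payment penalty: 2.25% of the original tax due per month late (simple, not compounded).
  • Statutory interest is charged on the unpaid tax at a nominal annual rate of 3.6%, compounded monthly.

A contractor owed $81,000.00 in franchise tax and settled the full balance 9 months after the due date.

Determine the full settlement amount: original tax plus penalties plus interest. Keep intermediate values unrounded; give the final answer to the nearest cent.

Late-payment penalty = 2.25% × $81,000.00 × 9 mo = $16,402.50
Interest (3.6%/yr ÷ 12 = 0.3%/month): $81,000.00 × ((1 + 0.003)^9 − 1) = $2,213.4285…
Total = $81,000.00 + $16,402.5000 + $2,213.4285… = $99,615.93

$99,615.93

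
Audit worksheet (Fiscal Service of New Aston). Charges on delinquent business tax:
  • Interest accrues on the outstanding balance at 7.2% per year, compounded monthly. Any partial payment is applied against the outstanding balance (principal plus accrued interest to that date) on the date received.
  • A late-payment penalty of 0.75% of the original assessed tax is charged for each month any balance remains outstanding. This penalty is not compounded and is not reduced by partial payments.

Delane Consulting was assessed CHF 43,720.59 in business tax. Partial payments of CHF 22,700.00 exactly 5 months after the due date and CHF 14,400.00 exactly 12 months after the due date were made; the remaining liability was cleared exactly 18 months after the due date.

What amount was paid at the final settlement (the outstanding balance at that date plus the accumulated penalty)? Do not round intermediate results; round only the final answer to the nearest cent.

Monthly rate = 7.2% ÷ 12 = 0.6%
Balance at month 5: CHF 43,720.5900 × (1 + 0.006)^5 = CHF 45,048.0418…
After CHF 22,700.00 payment: CHF 45,048.0418… − CHF 22,700.00 = CHF 22,348.0418…
Balance at month 12: CHF 22,348.0418… × (1 + 0.006)^7 = CHF 23,303.7247…
After CHF 14,400.00 payment: CHF 23,303.7247… − CHF 14,400.00 = CHF 8,903.7247…
Balance at month 18: CHF 8,903.7247… × (1 + 0.006)^6 = CHF 9,229.1054…
Penalty: 18 × 0.75% × CHF 43,720.59 = CHF 5,902.28…
Final settlement = outstanding balance + penalty = CHF 9,229.1054… + CHF 5,902.28… = CHF 15,131.39

CHF 15,131.39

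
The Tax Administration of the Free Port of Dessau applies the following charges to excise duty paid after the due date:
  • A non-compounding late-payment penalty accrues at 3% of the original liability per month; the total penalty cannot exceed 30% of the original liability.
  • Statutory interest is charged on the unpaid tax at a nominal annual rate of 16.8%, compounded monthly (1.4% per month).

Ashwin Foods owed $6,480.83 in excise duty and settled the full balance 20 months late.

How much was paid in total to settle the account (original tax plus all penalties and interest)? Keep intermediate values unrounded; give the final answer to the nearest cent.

$10,502.59

Penalty (uncapped): 20 × 3% × $6,480.83 = $3,888.50…; cap = 30% × $6,480.83 = $1,944.25… → penalty = $1,944.25…
Interest: $6,480.83 × ((1 + 0.014)^20 − 1) = $6,480.83 × 0.3205629… = $2,077.5138…
Total = $6,480.83 + $1,944.2490 + $2,077.5138… = $10,502.59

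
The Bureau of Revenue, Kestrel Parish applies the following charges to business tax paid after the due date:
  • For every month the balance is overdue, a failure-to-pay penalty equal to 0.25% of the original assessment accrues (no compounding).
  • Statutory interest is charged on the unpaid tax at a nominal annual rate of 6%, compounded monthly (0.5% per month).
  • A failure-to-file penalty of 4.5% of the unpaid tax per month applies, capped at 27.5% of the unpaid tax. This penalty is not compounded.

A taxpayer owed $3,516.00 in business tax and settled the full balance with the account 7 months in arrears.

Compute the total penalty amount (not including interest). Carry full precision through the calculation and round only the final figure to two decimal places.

Failure-to-file: 7 × 4.5% × $3,516.00 = $1,107.54, capped at 27.5% × $3,516.00 = $966.90
Failure-to-pay penalty = 0.25% × $3,516.00 × 7 mo = $61.53
Total penalty = $966.90 + $61.53 = $1,028.43

$1,028.43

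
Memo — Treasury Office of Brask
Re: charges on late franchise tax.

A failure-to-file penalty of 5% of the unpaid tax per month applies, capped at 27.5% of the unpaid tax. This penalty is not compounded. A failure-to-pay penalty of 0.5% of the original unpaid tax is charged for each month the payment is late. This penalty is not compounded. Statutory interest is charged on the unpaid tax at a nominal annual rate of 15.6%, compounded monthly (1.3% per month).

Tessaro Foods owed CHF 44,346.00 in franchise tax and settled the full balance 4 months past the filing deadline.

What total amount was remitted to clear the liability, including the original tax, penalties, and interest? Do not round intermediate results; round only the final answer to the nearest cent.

CHF 56,453.47

Failure-to-file: 4 × 5% × CHF 44,346.00 = CHF 8,869.20 (under the 27.5% cap)
Failure-to-pay penalty: 4 × 0.5% × CHF 44,346.00 = CHF 886.92
Interest: CHF 44,346.00 × ((1 + 0.013)^4 − 1) = CHF 44,346.00 × 0.0530228… = CHF 2,351.3498…
Total = CHF 44,346.00 + CHF 9,756.1200 + CHF 2,351.3498… = CHF 56,453.47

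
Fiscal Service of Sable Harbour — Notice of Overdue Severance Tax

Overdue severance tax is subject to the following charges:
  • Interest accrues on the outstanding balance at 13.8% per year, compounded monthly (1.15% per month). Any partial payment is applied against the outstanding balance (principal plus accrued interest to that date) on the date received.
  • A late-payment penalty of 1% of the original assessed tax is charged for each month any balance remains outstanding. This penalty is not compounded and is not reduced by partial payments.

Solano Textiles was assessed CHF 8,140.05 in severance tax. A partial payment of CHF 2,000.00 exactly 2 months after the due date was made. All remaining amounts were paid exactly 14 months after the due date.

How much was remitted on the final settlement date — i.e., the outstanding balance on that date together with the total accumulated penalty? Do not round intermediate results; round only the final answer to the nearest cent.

CHF 8,398.68

Balance at month 2: CHF 8,140.0500 × (1 + 0.0115)^2 = CHF 8,328.3477…
After CHF 2,000.00 payment: CHF 8,328.3477… − CHF 2,000.00 = CHF 6,328.3477…
Balance at month 14: CHF 6,328.3477… × (1 + 0.0115)^12 = CHF 7,259.0699…
Penalty: 14 × 1% × CHF 8,140.05 = CHF 1,139.61…
Final settlement = outstanding balance + penalty = CHF 7,259.0699… + CHF 1,139.61… = CHF 8,398.68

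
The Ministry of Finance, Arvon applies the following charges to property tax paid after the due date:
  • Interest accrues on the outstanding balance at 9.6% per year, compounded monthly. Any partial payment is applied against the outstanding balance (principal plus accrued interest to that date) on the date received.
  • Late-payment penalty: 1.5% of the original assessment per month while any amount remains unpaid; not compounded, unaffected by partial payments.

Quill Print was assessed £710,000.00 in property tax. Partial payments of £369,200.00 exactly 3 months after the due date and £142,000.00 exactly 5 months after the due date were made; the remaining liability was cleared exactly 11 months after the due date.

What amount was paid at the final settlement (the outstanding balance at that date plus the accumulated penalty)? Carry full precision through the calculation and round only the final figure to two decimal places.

Monthly rate = 9.6% ÷ 12 = 0.8%
Balance at month 3: £710,000.0000 × (1 + 0.008)^3 = £727,176.6835…
After £369,200.00 payment: £727,176.6835… − £369,200.00 = £357,976.6835…
Balance at month 5: £357,976.6835… × (1 + 0.008)^2 = £363,727.2210…
After £142,000.00 payment: £363,727.2210… − £142,000.00 = £221,727.2210…
Balance at month 11: £221,727.2210… × (1 + 0.008)^6 = £232,585.2699…
Penalty: 11 × 1.5% × £710,000.00 = £117,150.00
Final settlement = outstanding balance + penalty = £232,585.2699… + £117,150.00 = £349,735.27

£349,735.27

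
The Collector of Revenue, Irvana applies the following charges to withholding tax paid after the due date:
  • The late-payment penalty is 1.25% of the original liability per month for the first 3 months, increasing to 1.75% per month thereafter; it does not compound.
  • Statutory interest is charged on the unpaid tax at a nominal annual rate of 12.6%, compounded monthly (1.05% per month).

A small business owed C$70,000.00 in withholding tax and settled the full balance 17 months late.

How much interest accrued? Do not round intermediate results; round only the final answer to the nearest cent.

Interest: C$70,000.00 × ((1 + 0.0105)^17 − 1) = C$70,000.00 × 0.1943109… = C$13,601.7644…

C$13,601.76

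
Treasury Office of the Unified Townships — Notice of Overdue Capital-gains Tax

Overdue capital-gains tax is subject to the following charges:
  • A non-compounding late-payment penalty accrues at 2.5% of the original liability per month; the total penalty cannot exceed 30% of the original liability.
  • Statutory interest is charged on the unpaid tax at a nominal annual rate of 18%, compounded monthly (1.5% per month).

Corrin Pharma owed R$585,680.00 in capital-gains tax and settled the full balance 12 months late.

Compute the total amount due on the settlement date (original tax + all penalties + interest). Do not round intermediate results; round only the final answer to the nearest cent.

R$875,953.65

Penalty (uncapped): 12 × 2.5% × R$585,680.00 = R$175,704.00; cap = 30% × R$585,680.00 = R$175,704.00 → penalty = R$175,704.00
Interest: R$585,680.00 × ((1 + 0.015)^12 − 1) = R$585,680.00 × 0.1956182… = R$114,569.6507…
Total = R$585,680.00 + R$175,704.0000 + R$114,569.6507… = R$875,953.65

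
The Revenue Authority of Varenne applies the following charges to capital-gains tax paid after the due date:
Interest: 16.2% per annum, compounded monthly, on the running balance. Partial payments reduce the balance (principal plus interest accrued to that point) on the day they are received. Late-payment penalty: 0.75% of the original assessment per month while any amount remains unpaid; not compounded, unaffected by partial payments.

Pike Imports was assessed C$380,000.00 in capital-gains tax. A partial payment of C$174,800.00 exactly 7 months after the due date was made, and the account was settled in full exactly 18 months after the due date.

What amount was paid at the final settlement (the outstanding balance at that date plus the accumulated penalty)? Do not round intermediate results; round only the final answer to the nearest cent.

Monthly rate = 16.2% ÷ 12 = 1.35%
Balance at month 7: C$380,000.0000 × (1 + 0.0135)^7 = C$417,397.5233…
After C$174,800.00 payment: C$417,397.5233… − C$174,800.00 = C$242,597.5233…
Balance at month 18: C$242,597.5233… × (1 + 0.0135)^11 = C$281,156.1879…
Penalty: 18 × 0.75% × C$380,000.00 = C$51,300.00
Final settlement = outstanding balance + penalty = C$281,156.1879… + C$51,300.00 = C$332,456.19

C$332,456.19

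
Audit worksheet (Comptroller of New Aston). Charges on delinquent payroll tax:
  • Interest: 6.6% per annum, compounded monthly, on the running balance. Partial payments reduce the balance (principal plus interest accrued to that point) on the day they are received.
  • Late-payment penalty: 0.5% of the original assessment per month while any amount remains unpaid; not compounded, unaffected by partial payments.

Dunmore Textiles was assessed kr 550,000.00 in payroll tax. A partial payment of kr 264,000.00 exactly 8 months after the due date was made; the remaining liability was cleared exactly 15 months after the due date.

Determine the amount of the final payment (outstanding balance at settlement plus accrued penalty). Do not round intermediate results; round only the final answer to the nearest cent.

kr 364,081.02

Monthly rate = 6.6% ÷ 12 = 0.55%
Balance at month 8: kr 550,000.0000 × (1 + 0.0055)^8 = kr 574,671.0097…
After kr 264,000.00 payment: kr 574,671.0097… − kr 264,000.00 = kr 310,671.0097…
Balance at month 15: kr 310,671.0097… × (1 + 0.0055)^7 = kr 322,831.0164…
Penalty: 15 × 0.5% × kr 550,000.00 = kr 41,250.00
Final settlement = outstanding balance + penalty = kr 322,831.0164… + kr 41,250.00 = kr 364,081.02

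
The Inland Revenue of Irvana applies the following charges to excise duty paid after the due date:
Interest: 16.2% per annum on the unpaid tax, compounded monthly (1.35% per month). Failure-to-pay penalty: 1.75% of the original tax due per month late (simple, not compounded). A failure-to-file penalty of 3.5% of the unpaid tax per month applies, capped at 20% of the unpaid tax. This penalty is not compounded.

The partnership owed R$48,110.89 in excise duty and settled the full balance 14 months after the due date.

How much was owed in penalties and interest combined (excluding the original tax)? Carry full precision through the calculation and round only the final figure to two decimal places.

R$31,344.94

Failure-to-file: 14 × 3.5% × R$48,110.89 = R$23,574.34…, capped at 20% × R$48,110.89 = R$9,622.18…
Failure-to-pay penalty: 14 × 1.75% × R$48,110.89 = R$11,787.17…
Interest: R$48,110.89 × ((1 + 0.0135)^14 − 1) = R$48,110.89 × 0.2065145… = R$9,935.5960…
Penalties + interest = R$21,409.3461… + R$9,935.5960… = R$31,344.94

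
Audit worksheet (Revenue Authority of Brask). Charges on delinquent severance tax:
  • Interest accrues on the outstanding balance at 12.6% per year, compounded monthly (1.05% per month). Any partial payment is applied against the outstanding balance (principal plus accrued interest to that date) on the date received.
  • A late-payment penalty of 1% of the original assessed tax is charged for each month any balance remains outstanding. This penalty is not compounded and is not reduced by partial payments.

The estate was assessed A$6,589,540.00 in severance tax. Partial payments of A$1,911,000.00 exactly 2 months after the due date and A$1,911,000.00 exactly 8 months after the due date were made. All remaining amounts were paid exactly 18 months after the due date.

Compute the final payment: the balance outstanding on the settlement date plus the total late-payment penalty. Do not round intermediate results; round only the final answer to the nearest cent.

A$4,758,692.27

Balance at month 2: A$6,589,540.0000 × (1 + 0.0105)^2 = A$6,728,646.8368…
After A$1,911,000.00 payment: A$6,728,646.8368… − A$1,911,000.00 = A$4,817,646.8368…
Balance at month 8: A$4,817,646.8368… × (1 + 0.0105)^6 = A$5,129,238.1936…
After A$1,911,000.00 payment: A$5,129,238.1936… − A$1,911,000.00 = A$3,218,238.1936…
Balance at month 18: A$3,218,238.1936… × (1 + 0.0105)^10 = A$3,572,575.0689…
Penalty: 18 × 1% × A$6,589,540.00 = A$1,186,117.20
Final settlement = outstanding balance + penalty = A$3,572,575.0689… + A$1,186,117.20 = A$4,758,692.27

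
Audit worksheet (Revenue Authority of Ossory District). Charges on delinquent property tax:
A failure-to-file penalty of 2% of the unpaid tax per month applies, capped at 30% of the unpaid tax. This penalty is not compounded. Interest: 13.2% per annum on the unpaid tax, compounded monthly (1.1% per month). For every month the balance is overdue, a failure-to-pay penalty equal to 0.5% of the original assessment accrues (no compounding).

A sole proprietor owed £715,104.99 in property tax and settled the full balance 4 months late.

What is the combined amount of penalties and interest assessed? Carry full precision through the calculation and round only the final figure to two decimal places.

Failure-to-file: 4 × 2% × £715,104.99 = £57,208.40… (under the 30% cap)
Failure-to-pay penalty = 0.5% × £715,104.99 × 4 mo = £14,302.10…
Interest: £715,104.99 × ((1 + 0.011)^4 − 1) = £715,104.99 × 0.0447313… = £31,987.6035…
Penalties + interest = £71,510.4990 + £31,987.6035… = £103,498.10

£103,498.10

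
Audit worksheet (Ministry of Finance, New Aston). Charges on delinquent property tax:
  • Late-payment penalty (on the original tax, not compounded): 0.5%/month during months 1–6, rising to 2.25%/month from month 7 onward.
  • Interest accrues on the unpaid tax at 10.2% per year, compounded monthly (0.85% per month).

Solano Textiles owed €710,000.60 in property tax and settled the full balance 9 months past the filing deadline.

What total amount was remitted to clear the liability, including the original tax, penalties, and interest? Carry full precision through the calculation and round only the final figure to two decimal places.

Penalty, months 1–6: 6 × 0.5% × €710,000.60 = €21,300.02…
Penalty, months 7–9: 3 × 2.25% × €710,000.60 = €47,925.04…
Interest: €710,000.60 × ((1 + 0.0085)^9 − 1) = €710,000.60 × 0.0791532… = €56,198.8549…
Total = €710,000.60 + €69,225.0585 + €56,198.8549… = €835,424.51

€835,424.51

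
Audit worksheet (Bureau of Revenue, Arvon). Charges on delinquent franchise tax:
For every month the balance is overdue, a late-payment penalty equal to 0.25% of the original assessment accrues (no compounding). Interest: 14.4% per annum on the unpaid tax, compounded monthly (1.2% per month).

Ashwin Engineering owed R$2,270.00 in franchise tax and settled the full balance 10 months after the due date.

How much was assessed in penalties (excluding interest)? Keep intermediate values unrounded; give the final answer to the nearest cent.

R$56.75

Late-payment penalty: 10 × 0.25% × R$2,270.00 = R$56.75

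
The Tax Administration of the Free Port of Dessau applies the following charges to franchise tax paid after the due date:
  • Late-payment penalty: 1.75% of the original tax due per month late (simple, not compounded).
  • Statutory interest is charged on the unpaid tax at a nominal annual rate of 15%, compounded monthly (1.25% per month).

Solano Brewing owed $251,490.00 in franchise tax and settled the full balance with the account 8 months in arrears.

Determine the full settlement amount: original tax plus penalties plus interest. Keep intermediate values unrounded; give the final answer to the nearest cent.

$312,975.81

Late-payment penalty: 8 × 1.75% × $251,490.00 = $35,208.60
Interest: $251,490.00 × ((1 + 0.0125)^8 − 1) = $251,490.00 × 0.1044861… = $26,277.2096…
Total = $251,490.00 + $35,208.6000 + $26,277.2096… = $312,975.81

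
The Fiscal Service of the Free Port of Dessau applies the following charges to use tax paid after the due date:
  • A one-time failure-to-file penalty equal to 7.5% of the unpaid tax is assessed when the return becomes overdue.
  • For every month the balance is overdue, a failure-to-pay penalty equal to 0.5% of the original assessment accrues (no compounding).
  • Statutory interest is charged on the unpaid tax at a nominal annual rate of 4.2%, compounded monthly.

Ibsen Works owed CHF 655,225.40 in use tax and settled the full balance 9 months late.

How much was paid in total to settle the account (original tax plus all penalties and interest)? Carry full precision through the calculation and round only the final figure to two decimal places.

CHF 754,783.37

Failure-to-file penalty: 7.5% × CHF 655,225.40 = CHF 49,141.91…
Failure-to-pay penalty: 9 × 0.5% × CHF 655,225.40 = CHF 29,485.14…
Interest (4.2%/yr ÷ 12 = 0.35%/month): CHF 655,225.40 × ((1 + 0.0035)^9 − 1) = CHF 20,930.9267…
Total = CHF 655,225.40 + CHF 78,627.0480 + CHF 20,930.9267… = CHF 754,783.37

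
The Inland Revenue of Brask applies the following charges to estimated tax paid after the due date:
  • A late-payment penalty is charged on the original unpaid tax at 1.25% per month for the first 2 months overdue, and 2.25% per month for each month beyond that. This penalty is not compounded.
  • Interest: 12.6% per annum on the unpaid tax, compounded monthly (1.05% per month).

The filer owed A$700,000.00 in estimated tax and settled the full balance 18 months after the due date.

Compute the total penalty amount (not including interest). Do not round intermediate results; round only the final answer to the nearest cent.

Penalty, months 1–2: 2 × 1.25% × A$700,000.00 = A$17,500.00
Penalty, months 3–18: 16 × 2.25% × A$700,000.00 = A$252,000.00
Total penalty = A$17,500.00 + A$252,000.00 = A$269,500.00

A$269,500.00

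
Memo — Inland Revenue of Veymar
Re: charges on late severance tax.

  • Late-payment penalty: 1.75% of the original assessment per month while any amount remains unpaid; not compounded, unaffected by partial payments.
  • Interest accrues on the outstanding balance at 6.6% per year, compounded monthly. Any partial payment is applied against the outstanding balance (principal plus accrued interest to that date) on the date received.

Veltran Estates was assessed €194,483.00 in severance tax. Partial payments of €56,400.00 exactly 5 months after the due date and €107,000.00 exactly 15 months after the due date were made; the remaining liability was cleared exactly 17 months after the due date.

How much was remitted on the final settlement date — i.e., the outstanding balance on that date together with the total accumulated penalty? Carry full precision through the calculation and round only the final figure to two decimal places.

€102,931.06

Monthly rate = 6.6% ÷ 12 = 0.55%
Balance at month 5: €194,483.0000 × (1 + 0.0055)^5 = €199,890.4381…
After €56,400.00 payment: €199,890.4381… − €56,400.00 = €143,490.4381…
Balance at month 15: €143,490.4381… × (1 + 0.0055)^10 = €151,580.6311…
After €107,000.00 payment: €151,580.6311… − €107,000.00 = €44,580.6311…
Balance at month 17: €44,580.6311… × (1 + 0.0055)^2 = €45,072.3666…
Penalty: 17 × 1.75% × €194,483.00 = €57,858.69…
Final settlement = outstanding balance + penalty = €45,072.3666… + €57,858.69… = €102,931.06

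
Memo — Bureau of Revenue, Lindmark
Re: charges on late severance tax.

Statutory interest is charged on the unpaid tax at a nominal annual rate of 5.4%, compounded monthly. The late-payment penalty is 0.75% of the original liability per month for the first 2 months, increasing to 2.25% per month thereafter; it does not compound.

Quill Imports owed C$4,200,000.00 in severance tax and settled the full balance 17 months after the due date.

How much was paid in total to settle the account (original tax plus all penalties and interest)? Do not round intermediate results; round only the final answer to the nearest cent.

Penalty, months 1–2: 2 × 0.75% × C$4,200,000.00 = C$63,000.00
Penalty, months 3–17: 15 × 2.25% × C$4,200,000.00 = C$1,417,500.00
Interest (5.4%/yr ÷ 12 = 0.45%/month): C$4,200,000.00 × ((1 + 0.0045)^17 − 1) = C$333,131.2004…
Total = C$4,200,000.00 + C$1,480,500.0000 + C$333,131.2004… = C$6,013,631.20

C$6,013,631.20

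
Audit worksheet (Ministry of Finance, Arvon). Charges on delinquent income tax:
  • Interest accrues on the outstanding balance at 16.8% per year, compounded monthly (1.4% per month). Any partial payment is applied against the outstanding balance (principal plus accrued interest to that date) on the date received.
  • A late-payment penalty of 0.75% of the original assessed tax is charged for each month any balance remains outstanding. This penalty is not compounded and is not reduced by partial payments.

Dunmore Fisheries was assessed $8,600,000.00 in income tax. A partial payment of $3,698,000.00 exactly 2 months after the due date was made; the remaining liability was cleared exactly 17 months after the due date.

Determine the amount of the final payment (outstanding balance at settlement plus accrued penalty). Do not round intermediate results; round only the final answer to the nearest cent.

Balance at month 2: $8,600,000.0000 × (1 + 0.014)^2 = $8,842,485.6000
After $3,698,000.00 payment: $8,842,485.6000 − $3,698,000.00 = $5,144,485.6000
Balance at month 17: $5,144,485.6000 × (1 + 0.014)^15 = $6,337,402.3547…
Penalty: 17 × 0.75% × $8,600,000.00 = $1,096,500.00
Final settlement = outstanding balance + penalty = $6,337,402.3547… + $1,096,500.00 = $7,433,902.35

$7,433,902.35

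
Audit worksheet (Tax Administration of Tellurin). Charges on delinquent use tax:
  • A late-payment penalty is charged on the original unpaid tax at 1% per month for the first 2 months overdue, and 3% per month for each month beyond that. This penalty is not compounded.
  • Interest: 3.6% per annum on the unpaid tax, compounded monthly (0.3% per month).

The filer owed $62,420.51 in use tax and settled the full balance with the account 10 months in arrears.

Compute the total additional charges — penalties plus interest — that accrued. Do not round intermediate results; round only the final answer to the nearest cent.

Penalty, months 1–2: 2 × 1% × $62,420.51 = $1,248.41…
Penalty, months 3–10: 8 × 3% × $62,420.51 = $14,980.92…
Interest: $62,420.51 × ((1 + 0.003)^10 − 1) = $62,420.51 × 0.0304083… = $1,898.0989…
Penalties + interest = $16,229.3326 + $1,898.0989… = $18,127.43

$18,127.43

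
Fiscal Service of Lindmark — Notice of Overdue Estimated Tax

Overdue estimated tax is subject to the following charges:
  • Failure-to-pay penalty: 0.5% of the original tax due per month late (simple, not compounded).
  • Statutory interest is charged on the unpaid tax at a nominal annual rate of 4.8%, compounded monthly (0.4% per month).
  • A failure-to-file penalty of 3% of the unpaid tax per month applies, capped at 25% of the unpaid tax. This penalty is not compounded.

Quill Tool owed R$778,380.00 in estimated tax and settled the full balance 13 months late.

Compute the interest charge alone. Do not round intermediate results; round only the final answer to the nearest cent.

Interest: R$778,380.00 × ((1 + 0.004)^13 − 1) = R$778,380.00 × 0.0532665… = R$41,461.5692…

R$41,461.57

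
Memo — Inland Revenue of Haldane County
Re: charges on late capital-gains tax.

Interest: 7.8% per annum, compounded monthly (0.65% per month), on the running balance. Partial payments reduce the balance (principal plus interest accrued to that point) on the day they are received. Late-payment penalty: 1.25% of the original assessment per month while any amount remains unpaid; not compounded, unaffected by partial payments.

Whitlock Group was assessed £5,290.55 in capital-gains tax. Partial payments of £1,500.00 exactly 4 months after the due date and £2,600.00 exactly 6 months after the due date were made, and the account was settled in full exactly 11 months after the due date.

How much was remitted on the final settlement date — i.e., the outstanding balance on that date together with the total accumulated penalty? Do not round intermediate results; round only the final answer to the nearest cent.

Balance at month 4: £5,290.5500 × (1 + 0.0065)^4 = £5,429.4513…
After £1,500.00 payment: £5,429.4513… − £1,500.00 = £3,929.4513…
Balance at month 6: £3,929.4513… × (1 + 0.0065)^2 = £3,980.7002…
After £2,600.00 payment: £3,980.7002… − £2,600.00 = £1,380.7002…
Balance at month 11: £1,380.7002… × (1 + 0.0065)^5 = £1,426.1601…
Penalty: 11 × 1.25% × £5,290.55 = £727.45…
Final settlement = outstanding balance + penalty = £1,426.1601… + £727.45… = £2,153.61

£2,153.61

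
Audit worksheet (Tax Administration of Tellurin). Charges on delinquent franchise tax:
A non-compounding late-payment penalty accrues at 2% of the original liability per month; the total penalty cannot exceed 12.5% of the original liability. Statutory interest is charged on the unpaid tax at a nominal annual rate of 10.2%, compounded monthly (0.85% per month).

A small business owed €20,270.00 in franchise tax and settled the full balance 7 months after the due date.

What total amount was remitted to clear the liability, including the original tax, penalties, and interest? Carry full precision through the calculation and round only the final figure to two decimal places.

Penalty (uncapped): 7 × 2% × €20,270.00 = €2,837.80; cap = 12.5% × €20,270.00 = €2,533.75 → penalty = €2,533.75
Interest: €20,270.00 × ((1 + 0.0085)^7 − 1) = €20,270.00 × 0.0610389… = €1,237.2591…
Total = €20,270.00 + €2,533.7500 + €1,237.2591… = €24,041.01

€24,041.01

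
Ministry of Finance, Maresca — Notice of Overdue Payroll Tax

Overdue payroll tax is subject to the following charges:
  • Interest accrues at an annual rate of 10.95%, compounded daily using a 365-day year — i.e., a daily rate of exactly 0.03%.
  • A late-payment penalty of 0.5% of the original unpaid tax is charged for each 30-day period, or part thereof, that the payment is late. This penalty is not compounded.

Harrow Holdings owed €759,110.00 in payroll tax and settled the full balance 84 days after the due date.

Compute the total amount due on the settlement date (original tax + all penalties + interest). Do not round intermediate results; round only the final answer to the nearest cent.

Penalty periods: ⌈84/30⌉ = 3; penalty = 3 × 0.5% × €759,110.00 = €11,386.65
Interest: €759,110.00 × ((1 + 0.0003)^84 − 1) = €759,110.00 × 0.02551633… = €19,369.7000…
Total = €759,110.00 + €11,386.6500 + €19,369.7000… = €789,866.35

€789,866.35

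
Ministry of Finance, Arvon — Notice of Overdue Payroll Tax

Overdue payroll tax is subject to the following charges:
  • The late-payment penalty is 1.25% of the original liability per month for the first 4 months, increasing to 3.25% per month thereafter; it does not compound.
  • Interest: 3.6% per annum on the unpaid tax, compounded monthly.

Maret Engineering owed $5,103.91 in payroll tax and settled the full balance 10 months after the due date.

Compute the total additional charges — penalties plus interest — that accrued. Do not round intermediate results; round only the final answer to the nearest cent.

Penalty, months 1–4: 4 × 1.25% × $5,103.91 = $255.20…
Penalty, months 5–10: 6 × 3.25% × $5,103.91 = $995.26…
Interest (3.6%/yr ÷ 12 = 0.3%/month): $5,103.91 × ((1 + 0.003)^10 − 1) = $155.2010…
Penalties + interest = $1,250.4580… + $155.2010… = $1,405.66

$1,405.66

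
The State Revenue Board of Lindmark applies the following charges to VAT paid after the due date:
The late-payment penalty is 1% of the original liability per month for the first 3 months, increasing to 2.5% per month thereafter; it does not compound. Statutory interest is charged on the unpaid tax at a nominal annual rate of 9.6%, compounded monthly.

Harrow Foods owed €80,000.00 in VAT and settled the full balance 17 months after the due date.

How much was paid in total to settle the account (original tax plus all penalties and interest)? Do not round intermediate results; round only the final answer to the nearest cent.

Penalty, months 1–3: 3 × 1% × €80,000.00 = €2,400.00
Penalty, months 4–17: 14 × 2.5% × €80,000.00 = €28,000.00
Interest (9.6%/yr ÷ 12 = 0.8%/month): €80,000.00 × ((1 + 0.008)^17 − 1) = €11,604.9692…
Total = €80,000.00 + €30,400.0000 + €11,604.9692… = €122,004.97

€122,004.97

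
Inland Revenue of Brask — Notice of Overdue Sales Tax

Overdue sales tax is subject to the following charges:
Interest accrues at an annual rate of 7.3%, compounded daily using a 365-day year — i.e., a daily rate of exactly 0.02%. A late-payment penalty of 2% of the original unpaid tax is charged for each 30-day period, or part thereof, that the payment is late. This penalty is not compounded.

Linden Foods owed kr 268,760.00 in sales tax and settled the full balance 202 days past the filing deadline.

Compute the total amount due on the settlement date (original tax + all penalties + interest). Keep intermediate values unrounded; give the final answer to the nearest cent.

Penalty periods: ⌈202/30⌉ = 7; penalty = 7 × 2% × kr 268,760.00 = kr 37,626.40
Interest: kr 268,760.00 × ((1 + 0.0002)^202 − 1) = kr 268,760.00 × 0.04122298… = kr 11,079.0870…
Total = kr 268,760.00 + kr 37,626.4000 + kr 11,079.0870… = kr 317,465.49

kr 317,465.49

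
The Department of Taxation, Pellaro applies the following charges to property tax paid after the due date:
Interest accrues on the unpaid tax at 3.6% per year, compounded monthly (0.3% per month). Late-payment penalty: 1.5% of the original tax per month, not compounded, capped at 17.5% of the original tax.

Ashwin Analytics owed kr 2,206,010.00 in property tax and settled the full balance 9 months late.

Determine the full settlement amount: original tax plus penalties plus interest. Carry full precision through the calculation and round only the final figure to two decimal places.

kr 2,564,103.39

Penalty: 9 × 1.5% × kr 2,206,010.00 = kr 297,811.35 (below the 17.5% cap of kr 386,051.75)
Interest: kr 2,206,010.00 × ((1 + 0.003)^9 − 1) = kr 2,206,010.00 × 0.0273263… = kr 60,282.0431…
Total = kr 2,206,010.00 + kr 297,811.3500 + kr 60,282.0431… = kr 2,564,103.39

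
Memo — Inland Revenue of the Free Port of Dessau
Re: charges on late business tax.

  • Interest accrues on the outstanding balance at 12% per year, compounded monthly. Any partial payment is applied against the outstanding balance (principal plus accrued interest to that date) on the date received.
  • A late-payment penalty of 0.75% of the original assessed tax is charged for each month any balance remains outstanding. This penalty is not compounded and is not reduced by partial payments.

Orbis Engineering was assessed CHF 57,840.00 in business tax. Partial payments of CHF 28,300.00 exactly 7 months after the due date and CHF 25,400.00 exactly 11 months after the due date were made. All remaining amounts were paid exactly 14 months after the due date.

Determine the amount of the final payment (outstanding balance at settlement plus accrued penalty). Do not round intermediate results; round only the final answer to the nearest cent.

Monthly rate = 12% ÷ 12 = 1%
Balance at month 7: CHF 57,840.0000 × (1 + 0.01)^7 = CHF 62,012.3088…
After CHF 28,300.00 payment: CHF 62,012.3088… − CHF 28,300.00 = CHF 33,712.3088…
Balance at month 11: CHF 33,712.3088… × (1 + 0.01)^4 = CHF 35,081.1637…
After CHF 25,400.00 payment: CHF 35,081.1637… − CHF 25,400.00 = CHF 9,681.1637…
Balance at month 14: CHF 9,681.1637… × (1 + 0.01)^3 = CHF 9,974.5126…
Penalty: 14 × 0.75% × CHF 57,840.00 = CHF 6,073.20
Final settlement = outstanding balance + penalty = CHF 9,974.5126… + CHF 6,073.20 = CHF 16,047.71

CHF 16,047.71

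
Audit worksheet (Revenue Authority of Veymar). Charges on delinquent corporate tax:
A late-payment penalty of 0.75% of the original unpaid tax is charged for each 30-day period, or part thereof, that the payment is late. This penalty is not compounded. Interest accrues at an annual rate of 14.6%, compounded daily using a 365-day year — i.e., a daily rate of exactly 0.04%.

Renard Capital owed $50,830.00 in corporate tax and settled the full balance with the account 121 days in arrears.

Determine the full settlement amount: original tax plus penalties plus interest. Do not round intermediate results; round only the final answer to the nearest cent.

$55,256.29

Penalty periods: ⌈121/30⌉ = 5; penalty = 5 × 0.75% × $50,830.00 = $1,906.13…
Interest: $50,830.00 × ((1 + 0.0004)^121 − 1) = $50,830.00 × 0.04958025… = $2,520.1641…
Total = $50,830.00 + $1,906.1250 + $2,520.1641… = $55,256.29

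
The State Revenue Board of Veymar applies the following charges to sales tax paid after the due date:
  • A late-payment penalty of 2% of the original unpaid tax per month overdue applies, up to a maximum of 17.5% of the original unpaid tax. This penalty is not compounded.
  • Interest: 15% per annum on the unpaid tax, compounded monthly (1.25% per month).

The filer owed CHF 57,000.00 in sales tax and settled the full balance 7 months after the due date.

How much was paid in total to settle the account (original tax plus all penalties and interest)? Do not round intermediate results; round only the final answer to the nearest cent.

CHF 70,158.48

Penalty: 7 × 2% × CHF 57,000.00 = CHF 7,980.00 (below the 17.5% cap of CHF 9,975.00)
Interest: CHF 57,000.00 × ((1 + 0.0125)^7 − 1) = CHF 57,000.00 × 0.0908505… = CHF 5,178.4768…
Total = CHF 57,000.00 + CHF 7,980.0000 + CHF 5,178.4768… = CHF 70,158.48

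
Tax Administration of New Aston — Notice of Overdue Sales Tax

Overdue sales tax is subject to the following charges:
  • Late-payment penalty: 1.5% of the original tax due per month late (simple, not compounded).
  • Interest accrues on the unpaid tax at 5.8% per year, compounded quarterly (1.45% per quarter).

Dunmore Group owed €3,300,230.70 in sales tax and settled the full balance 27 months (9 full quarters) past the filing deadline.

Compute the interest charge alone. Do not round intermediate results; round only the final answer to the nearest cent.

Interest: €3,300,230.70 × ((1 + 0.0145)^9 − 1) = €3,300,230.70 × 0.1383307… = €456,523.3413…

€456,523.34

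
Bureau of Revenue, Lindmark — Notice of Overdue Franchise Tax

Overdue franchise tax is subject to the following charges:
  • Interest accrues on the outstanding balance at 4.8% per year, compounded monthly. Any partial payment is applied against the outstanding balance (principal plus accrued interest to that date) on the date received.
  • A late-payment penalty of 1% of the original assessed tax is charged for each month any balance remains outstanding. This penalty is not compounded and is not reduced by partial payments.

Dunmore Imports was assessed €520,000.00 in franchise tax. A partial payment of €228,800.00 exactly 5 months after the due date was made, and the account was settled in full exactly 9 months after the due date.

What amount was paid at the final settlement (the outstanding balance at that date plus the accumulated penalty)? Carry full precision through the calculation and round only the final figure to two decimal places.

€353,339.51

Monthly rate = 4.8% ÷ 12 = 0.4%
Balance at month 5: €520,000.0000 × (1 + 0.004)^5 = €530,483.5335…
After €228,800.00 payment: €530,483.5335… − €228,800.00 = €301,683.5335…
Balance at month 9: €301,683.5335… × (1 + 0.004)^4 = €306,539.5089…
Penalty: 9 × 1% × €520,000.00 = €46,800.00
Final settlement = outstanding balance + penalty = €306,539.5089… + €46,800.00 = €353,339.51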